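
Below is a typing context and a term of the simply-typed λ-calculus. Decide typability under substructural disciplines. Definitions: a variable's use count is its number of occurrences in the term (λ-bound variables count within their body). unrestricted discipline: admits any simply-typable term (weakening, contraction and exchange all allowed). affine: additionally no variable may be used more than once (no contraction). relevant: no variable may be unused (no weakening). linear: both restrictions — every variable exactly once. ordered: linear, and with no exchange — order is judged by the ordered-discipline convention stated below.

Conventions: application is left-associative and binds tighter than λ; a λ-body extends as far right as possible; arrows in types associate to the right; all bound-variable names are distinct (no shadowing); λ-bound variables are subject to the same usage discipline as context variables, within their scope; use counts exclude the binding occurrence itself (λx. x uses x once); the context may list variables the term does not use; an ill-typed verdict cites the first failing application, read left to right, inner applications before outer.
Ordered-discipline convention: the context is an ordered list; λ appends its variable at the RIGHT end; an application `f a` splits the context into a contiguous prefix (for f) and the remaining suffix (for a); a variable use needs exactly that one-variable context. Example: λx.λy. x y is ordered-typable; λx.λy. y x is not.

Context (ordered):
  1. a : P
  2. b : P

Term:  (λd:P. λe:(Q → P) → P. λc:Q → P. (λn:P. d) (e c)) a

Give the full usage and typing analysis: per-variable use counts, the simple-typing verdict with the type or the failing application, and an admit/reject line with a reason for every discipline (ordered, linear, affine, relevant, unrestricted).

usage: a=1; b=0; d (bound)=1; e (bound)=1; c (bound)=1; n (bound)=0
use order (left to right): d, e, c, a
typing: the term checks, with type ((Q → P) → P) → (Q → P) → P
ordered: ✗ — unused: b, n — weakening required
linear: ✗ — unused: b, n — weakening required
affine: ✓ — no duplicate uses among a, b, d, e, c, n
relevant: ✗ — unused: b, n — weakening required
unrestricted: ✓ — simply typable at ((Q → P) → P) → (Q → P) → P; W, C, E all held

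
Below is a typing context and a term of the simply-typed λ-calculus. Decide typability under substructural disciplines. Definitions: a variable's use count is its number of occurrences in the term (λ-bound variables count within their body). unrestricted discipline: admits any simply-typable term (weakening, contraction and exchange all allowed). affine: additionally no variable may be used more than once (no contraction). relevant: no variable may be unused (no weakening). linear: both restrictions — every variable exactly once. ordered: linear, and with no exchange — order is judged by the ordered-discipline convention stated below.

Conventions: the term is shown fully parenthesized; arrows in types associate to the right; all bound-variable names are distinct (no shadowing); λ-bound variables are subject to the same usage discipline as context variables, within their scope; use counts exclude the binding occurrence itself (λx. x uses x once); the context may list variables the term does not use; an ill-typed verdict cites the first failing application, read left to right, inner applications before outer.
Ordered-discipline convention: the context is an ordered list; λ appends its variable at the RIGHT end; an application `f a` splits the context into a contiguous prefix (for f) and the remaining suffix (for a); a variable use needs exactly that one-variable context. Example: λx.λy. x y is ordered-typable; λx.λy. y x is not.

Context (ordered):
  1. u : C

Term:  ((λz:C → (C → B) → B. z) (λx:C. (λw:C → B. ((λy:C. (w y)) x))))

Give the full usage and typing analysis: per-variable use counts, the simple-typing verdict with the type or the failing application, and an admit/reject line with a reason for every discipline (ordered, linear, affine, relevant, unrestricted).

counts: u: 0; z (bound): 1; x (bound): 1; w (bound): 1; y (bound): 1
use order (left to right): z, w, y, x
typing: ✓ — C → (C → B) → B
ordered ✗ (needs weakening: u unused)
linear ✗ (needs weakening: u unused)
affine ✓ (none of u, z, x, w, y used more than once)
relevant ✗ (needs weakening: u unused)
unrestricted ✓ (simply typable at C → (C → B) → B; W, C, E all held)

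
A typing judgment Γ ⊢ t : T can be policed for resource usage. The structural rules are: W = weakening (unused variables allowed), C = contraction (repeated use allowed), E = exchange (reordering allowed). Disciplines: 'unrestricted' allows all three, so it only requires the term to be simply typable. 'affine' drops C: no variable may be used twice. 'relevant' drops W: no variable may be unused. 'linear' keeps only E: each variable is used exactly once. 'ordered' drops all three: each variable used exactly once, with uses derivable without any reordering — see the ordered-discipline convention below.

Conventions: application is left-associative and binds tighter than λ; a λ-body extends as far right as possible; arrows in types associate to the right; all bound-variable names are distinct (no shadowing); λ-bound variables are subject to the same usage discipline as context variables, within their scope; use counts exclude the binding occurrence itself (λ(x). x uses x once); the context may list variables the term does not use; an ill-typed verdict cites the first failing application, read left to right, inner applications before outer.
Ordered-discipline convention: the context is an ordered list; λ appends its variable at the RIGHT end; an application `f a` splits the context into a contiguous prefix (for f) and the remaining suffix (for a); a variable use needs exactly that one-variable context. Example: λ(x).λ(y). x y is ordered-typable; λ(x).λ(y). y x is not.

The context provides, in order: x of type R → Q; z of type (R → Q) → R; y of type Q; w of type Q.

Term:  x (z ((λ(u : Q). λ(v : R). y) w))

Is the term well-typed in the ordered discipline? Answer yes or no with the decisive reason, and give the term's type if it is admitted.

no — u, v left unused
use counts: x ×1, z ×1, y ×1, w ×1, u [bound] ×0, v [bound] ×0
left-to-right use order: x, z, y, w
typing: the term checks, with type Q
summary: ordered ✗ | linear ✗ | affine ✓ | relevant ✗ | unrestricted ✓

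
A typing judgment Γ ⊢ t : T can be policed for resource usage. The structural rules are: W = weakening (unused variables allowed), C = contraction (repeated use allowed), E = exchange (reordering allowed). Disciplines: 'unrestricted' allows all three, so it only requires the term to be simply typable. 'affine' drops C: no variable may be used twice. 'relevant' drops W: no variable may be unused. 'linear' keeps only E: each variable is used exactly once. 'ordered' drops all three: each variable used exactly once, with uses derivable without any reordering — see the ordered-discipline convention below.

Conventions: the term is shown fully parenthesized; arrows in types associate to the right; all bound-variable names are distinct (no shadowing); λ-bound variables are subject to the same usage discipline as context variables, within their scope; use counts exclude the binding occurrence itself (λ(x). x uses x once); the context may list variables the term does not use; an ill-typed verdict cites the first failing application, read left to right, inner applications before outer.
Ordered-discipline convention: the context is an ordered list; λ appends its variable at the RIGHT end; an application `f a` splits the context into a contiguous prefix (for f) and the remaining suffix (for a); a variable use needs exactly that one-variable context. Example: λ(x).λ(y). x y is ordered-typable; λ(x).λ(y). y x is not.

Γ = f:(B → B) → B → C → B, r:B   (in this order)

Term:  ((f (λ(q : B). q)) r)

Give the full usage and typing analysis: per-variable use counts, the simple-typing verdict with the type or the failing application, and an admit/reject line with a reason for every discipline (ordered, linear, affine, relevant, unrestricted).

variable uses: f: 1×; r: 1×; q [bound]: 1×
use order (left to right): f, q, r
typing: the term checks, with type C → B
ordered ✓ (one use each (f, r, q); ordered split holds)
linear ✓ (f, r, q: one use apiece)
affine ✓ (no duplicate uses among f, r, q)
relevant ✓ (f, r, q: all used, weakening unneeded)
unrestricted ✓ (simply typable at C → B; W, C, E all held)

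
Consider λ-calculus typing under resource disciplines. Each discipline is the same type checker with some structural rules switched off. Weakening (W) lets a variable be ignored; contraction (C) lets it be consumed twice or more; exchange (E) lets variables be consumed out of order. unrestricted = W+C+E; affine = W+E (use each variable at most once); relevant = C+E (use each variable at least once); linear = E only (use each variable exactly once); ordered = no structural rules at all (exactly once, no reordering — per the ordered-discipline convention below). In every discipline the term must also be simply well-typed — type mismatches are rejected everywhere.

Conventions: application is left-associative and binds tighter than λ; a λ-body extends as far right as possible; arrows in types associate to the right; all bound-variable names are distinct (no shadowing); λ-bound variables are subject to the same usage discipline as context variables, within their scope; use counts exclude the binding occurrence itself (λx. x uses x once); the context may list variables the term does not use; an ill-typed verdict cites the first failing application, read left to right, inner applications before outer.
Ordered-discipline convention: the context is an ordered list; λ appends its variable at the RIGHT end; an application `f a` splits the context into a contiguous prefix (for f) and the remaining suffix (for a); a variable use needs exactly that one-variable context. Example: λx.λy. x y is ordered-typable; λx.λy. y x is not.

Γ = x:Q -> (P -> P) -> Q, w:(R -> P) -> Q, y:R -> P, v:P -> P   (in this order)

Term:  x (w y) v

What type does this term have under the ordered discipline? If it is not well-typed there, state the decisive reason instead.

term : Q
variable uses: x: 1×, w: 1×, y: 1×, v: 1×
uses in reading order: x, w, y, v
typing: well-typed — term : Q
per-discipline verdicts: ordered ✓, linear ✓, affine ✓, relevant ✓, unrestricted ✓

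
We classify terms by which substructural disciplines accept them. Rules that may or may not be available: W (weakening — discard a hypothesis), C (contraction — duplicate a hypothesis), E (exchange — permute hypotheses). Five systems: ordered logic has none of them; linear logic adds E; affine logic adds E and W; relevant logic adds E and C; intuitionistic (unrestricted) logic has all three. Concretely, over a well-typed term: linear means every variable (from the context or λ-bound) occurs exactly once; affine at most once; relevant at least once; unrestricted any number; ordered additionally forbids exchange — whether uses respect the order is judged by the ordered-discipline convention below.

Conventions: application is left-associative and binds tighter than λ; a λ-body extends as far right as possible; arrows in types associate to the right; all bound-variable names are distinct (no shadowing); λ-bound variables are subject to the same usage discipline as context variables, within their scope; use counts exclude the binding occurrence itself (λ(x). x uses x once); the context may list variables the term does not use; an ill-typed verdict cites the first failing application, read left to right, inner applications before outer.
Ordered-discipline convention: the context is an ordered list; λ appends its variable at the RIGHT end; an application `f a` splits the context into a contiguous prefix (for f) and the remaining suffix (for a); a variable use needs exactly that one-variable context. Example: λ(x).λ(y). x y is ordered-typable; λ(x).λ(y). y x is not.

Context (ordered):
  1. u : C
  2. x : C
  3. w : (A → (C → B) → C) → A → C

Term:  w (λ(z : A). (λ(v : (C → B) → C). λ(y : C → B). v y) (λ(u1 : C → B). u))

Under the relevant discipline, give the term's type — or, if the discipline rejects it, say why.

not well-typed under relevant — needs weakening: x, z, u1 unused
use counts: u: 1×; x: 0×; w: 1×; z (λ-bound): 0×; v (λ-bound): 1×; y (λ-bound): 1×; u1 (λ-bound): 0×
use order (left to right): w, v, y, u
typing: the term checks, with type A → C
all disciplines: ordered ✗, linear ✗, affine ✓, relevant ✗, unrestricted ✓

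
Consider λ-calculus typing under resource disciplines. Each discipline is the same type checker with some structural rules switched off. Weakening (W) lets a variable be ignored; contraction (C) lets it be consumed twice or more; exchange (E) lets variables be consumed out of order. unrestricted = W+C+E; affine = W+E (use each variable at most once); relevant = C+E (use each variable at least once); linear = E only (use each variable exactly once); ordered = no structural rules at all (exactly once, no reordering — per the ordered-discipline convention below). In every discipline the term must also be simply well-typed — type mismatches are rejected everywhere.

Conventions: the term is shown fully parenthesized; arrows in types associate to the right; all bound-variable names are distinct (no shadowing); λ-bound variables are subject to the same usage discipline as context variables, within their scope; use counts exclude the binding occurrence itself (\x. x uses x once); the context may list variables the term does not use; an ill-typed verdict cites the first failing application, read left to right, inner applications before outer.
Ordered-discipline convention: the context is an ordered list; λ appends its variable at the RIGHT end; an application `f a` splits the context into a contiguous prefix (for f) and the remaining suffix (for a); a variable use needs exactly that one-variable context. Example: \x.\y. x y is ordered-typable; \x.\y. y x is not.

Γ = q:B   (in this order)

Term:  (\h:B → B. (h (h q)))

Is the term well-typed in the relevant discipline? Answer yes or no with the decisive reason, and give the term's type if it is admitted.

yes — at least one use each (q, h); term : (B → B) → B
usage: q=1, h (λ-bound)=2
left-to-right use order: h, h, q
typing: ✓ — (B → B) → B
per-discipline verdicts: ordered ✗ · linear ✗ · affine ✗ · relevant ✓ · unrestricted ✓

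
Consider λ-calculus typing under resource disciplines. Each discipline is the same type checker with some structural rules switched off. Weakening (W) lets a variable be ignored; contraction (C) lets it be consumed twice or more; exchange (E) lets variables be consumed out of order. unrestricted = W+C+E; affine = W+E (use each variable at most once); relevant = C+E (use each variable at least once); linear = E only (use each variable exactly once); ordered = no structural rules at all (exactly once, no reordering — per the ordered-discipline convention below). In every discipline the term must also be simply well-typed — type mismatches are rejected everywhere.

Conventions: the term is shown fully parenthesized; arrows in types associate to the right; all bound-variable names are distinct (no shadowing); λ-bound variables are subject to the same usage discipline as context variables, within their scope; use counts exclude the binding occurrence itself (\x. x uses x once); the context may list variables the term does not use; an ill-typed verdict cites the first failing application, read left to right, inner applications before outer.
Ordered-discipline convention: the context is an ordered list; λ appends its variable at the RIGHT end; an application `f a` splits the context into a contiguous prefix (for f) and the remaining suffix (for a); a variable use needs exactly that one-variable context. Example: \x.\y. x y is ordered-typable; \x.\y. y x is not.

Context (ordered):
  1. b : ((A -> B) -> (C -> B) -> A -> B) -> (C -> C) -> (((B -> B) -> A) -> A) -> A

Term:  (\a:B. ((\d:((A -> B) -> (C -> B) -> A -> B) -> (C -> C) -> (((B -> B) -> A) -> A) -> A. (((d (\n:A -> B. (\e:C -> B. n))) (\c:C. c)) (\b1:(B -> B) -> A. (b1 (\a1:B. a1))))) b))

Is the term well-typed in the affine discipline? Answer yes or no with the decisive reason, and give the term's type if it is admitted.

yes — at most one use each (b, a, d, n, e, c, b1, a1); term : B -> A
usage: b: 1; a (bound): 0; d (bound): 1; n (bound): 1; e (bound): 0; c (bound): 1; b1 (bound): 1; a1 (bound): 1
order of uses: d, n, c, b1, a1, b
typing: well-typed — term : B -> A
per-discipline verdicts: ordered ✗; linear ✗; affine ✓; relevant ✗; unrestricted ✓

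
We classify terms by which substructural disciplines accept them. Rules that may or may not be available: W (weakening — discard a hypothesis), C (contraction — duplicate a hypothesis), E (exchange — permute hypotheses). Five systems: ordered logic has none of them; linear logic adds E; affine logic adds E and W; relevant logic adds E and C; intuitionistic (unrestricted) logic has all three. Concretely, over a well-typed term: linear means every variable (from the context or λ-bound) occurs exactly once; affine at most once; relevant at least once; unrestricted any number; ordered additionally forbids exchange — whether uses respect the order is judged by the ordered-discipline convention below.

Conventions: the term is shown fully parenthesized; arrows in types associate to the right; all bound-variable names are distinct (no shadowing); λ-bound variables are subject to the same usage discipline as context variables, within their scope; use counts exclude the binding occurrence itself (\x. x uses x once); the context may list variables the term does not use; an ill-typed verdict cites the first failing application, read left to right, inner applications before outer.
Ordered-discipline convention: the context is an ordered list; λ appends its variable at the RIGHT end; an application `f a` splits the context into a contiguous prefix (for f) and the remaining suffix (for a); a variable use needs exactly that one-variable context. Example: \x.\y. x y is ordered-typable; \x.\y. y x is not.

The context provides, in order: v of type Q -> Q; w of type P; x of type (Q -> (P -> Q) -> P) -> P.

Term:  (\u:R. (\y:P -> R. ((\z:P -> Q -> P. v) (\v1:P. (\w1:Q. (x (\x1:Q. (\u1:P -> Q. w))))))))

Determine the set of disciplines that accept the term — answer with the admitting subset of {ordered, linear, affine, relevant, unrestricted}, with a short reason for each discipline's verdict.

admitted in: affine, unrestricted
use counts: v=1, w=1, x=1, u (bound)=0, y (bound)=0, z (bound)=0, v1 (bound)=0, w1 (bound)=0, x1 (bound)=0, u1 (bound)=0
left-to-right use order: v, x, w
typing: the term checks, with type R -> (P -> R) -> Q -> Q
ordered: ✗, u, y, z, v1, w1, x1, u1 left unused
linear: ✗, u, y, z, v1, w1, x1, u1 left unused
affine: ✓, no duplicate uses among v, w, x, u, y, z, v1, w1, x1, u1
relevant: ✗, u, y, z, v1, w1, x1, u1 left unused
unrestricted: ✓, typability at R -> (P -> R) -> Q -> Q is all that's needed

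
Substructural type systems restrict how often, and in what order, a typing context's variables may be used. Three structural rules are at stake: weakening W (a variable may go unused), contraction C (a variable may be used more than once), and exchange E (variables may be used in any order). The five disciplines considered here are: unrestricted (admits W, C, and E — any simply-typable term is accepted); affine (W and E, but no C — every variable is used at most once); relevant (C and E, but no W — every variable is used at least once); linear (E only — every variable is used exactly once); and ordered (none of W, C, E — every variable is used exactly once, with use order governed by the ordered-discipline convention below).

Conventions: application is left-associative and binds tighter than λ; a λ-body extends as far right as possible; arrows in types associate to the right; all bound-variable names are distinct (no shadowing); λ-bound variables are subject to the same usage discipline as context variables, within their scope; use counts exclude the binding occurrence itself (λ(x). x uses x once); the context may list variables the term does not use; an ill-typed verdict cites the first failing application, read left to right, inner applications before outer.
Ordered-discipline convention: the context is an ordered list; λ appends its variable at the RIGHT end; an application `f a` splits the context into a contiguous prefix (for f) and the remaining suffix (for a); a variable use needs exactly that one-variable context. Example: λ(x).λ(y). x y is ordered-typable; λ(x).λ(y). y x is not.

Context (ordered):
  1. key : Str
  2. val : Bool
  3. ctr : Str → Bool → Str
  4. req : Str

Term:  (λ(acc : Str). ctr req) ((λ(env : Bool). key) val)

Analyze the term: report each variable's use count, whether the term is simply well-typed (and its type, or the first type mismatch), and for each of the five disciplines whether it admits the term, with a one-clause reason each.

counts: key: 1, val: 1, ctr: 1, req: 1, acc (bound): 0, env (bound): 0
uses in reading order: ctr, req, key, val
typing: ✓ — Bool → Str
ordered: ✗, unused: acc, env — weakening required
linear: ✗, unused: acc, env — weakening required
affine: ✓, no duplicate uses among key, val, ctr, req, acc, env
relevant: ✗, unused: acc, env — weakening required
unrestricted: ✓, type-checks (Bool → Str) and nothing is barred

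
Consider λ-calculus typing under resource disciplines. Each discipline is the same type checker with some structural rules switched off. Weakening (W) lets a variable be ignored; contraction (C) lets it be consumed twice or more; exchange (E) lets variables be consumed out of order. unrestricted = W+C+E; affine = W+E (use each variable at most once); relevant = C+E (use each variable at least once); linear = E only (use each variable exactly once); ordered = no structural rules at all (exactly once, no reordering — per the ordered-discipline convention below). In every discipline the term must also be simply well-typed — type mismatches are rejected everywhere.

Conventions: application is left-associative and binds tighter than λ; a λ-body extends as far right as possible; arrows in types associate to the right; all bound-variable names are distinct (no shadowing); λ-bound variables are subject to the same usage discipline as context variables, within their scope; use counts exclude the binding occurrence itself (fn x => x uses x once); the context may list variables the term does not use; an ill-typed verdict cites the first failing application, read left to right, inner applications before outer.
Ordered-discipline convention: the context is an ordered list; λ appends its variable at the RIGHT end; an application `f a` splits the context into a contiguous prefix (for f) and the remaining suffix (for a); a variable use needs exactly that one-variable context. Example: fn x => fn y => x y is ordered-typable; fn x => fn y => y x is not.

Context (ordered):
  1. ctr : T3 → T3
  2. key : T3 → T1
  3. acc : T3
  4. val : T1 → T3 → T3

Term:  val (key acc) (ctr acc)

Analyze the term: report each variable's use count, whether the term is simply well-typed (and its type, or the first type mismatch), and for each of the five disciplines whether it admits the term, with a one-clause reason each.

counts: ctr: 1×, key: 1×, acc: 2×, val: 1×
order of uses: val, key, acc, ctr, acc
typing: well-typed — term : T3
ordered: ✗ — uses contraction: acc ×2
linear: ✗ — uses contraction: acc ×2
affine: ✗ — uses contraction: acc ×2
relevant: ✓ — every one of ctr, key, acc, val appears
unrestricted: ✓ — typability at T3 is all that's needed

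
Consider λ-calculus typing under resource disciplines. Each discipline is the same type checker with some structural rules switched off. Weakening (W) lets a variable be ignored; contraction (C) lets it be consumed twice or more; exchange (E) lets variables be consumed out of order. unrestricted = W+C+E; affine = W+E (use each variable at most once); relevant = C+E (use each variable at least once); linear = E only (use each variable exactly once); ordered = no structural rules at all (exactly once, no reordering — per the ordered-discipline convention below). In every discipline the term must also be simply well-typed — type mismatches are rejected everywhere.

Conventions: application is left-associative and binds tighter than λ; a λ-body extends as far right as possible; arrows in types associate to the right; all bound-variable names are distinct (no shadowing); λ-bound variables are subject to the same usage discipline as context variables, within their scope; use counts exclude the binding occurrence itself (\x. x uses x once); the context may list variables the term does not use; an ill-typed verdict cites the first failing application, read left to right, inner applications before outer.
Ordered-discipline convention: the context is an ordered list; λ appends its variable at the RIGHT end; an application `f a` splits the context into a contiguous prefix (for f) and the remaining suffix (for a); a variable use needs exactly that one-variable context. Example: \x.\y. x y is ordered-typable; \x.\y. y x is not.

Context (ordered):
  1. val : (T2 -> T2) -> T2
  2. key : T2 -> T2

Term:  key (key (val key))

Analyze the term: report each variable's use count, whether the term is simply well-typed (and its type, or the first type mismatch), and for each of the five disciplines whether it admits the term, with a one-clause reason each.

use counts: val=1, key=3
order of uses: key, key, val, key
typing: well-typed at T2
ordered: ✗, uses contraction: key ×3
linear: ✗, uses contraction: key ×3
affine: ✗, uses contraction: key ×3
relevant: ✓, at least one use each (val, key)
unrestricted: ✓, well-typed at T2; no restrictions here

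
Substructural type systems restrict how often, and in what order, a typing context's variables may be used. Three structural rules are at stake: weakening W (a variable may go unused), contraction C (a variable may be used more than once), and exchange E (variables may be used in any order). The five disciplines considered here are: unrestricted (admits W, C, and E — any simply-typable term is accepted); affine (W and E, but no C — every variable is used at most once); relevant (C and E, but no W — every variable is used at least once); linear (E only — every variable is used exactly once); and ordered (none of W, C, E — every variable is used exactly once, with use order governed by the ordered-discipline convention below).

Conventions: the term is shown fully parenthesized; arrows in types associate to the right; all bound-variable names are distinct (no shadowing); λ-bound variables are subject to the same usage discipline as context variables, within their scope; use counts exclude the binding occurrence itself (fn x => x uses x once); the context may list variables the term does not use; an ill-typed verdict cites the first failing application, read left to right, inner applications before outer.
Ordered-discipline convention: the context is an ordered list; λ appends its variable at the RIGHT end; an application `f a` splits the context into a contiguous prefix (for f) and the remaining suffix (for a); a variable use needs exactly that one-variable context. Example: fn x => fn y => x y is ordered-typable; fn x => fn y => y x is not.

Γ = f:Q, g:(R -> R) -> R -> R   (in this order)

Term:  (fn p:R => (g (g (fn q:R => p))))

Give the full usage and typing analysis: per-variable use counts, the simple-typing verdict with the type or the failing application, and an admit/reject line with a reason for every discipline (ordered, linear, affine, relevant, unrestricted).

usage: f: 0; g: 2; p [bound]: 1; q [bound]: 0
use order (left to right): g, g, p
typing: ✓ — R -> R -> R
ordered: ✗, g ×2 used more than once (contraction); unused: f, q — weakening required
linear: ✗, g ×2 used more than once (contraction); unused: f, q — weakening required
affine: ✗, g ×2 used more than once (contraction)
relevant: ✗, unused: f, q — weakening required
unrestricted: ✓, typability at R -> R -> R is all that's needed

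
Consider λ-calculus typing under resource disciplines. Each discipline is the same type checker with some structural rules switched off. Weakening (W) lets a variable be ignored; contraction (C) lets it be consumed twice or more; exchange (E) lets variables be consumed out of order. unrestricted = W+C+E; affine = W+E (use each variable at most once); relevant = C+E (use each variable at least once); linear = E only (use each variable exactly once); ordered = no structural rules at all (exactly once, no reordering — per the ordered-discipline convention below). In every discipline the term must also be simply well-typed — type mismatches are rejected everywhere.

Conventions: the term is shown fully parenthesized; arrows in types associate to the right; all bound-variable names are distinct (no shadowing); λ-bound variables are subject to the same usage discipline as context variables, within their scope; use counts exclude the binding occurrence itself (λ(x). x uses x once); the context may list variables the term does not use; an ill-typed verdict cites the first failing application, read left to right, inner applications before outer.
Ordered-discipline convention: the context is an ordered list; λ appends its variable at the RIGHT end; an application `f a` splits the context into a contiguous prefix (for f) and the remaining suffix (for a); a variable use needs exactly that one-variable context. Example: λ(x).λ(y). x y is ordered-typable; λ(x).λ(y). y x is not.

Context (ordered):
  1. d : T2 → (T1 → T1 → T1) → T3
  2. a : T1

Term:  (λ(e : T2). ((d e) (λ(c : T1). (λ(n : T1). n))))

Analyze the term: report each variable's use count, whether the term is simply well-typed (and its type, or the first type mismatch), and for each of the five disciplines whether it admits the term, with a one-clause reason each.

use counts: d: 1, a: 0, e (bound): 1, c (bound): 0, n (bound): 1
use order (left to right): d, e, n
typing: well-typed at T2 → T3
ordered: ✗ — needs weakening: a, c unused
linear: ✗ — needs weakening: a, c unused
affine: ✓ — no duplicate uses among d, a, e, c, n
relevant: ✗ — needs weakening: a, c unused
unrestricted: ✓ — typability at T2 → T3 is all that's needed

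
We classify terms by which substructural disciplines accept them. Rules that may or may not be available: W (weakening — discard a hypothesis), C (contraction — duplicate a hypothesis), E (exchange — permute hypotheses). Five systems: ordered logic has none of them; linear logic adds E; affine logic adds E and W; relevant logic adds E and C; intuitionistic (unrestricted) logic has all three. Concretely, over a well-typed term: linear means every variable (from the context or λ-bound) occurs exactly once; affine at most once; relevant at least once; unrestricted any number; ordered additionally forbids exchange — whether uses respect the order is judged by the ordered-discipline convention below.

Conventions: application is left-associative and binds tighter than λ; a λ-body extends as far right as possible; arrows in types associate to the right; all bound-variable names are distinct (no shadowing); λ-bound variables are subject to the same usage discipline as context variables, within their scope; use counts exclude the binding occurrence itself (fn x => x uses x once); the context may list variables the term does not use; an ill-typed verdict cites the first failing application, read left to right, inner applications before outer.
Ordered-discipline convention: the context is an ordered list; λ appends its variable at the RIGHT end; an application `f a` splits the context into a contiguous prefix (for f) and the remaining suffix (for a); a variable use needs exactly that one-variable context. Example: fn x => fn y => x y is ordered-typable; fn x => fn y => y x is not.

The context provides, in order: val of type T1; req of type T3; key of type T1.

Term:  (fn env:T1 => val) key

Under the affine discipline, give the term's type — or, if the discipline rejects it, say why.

term : T1
use counts: val: 1, req: 0, key: 1, env (λ-bound): 0
left-to-right use order: val, key
typing: the term checks, with type T1
summary: ordered ✗ · linear ✗ · affine ✓ · relevant ✗ · unrestricted ✓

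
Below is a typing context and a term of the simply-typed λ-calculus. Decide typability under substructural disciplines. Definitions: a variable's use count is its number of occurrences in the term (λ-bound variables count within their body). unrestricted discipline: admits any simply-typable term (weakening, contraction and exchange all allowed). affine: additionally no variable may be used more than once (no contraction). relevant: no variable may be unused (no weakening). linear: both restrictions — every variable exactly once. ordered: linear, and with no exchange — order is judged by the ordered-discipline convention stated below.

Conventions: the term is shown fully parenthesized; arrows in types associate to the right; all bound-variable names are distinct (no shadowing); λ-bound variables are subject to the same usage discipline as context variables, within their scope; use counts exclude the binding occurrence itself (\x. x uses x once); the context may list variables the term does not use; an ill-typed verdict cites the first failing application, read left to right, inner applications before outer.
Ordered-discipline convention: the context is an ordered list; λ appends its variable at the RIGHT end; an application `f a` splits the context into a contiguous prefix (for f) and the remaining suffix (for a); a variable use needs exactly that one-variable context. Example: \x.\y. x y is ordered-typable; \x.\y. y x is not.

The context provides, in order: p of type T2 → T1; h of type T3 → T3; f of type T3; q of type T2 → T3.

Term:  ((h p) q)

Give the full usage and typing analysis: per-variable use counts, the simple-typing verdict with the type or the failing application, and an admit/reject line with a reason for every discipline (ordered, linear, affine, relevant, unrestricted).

use counts: p: 1×; h: 1×; f: 0×; q: 1×
use order (left to right): h, p, q
typing: ill-typed: an argument T2 → T1 mismatches the expected T3
ordered ✗ (the type mismatch rejects it)
linear ✗ (not simply typable)
affine ✗ (fails simple typing)
relevant ✗ (a type mismatch blocks all five)
unrestricted ✗ (the type mismatch rejects it)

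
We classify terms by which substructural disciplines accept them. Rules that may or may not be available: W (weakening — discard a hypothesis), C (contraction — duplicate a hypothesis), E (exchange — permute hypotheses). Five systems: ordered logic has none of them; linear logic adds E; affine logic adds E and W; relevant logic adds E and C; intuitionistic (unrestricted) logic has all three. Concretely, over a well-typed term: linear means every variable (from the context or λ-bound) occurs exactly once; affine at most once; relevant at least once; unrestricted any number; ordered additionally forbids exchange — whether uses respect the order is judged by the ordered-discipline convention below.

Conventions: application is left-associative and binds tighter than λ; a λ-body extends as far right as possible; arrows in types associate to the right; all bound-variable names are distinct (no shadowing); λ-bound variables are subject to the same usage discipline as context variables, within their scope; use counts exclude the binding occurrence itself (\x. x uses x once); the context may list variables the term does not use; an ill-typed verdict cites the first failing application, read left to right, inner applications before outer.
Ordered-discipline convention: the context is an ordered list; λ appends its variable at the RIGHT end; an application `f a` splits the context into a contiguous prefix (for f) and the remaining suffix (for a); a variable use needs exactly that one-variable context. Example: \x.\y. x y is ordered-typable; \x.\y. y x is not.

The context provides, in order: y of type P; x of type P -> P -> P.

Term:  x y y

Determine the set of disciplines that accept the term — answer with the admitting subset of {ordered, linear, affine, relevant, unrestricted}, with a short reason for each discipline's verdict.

admitted by: relevant, unrestricted
variable uses: y: 2×, x: 1×
use order (left to right): x, y, y
typing: the term checks, with type P
ordered: ✗ — needs contraction — y ×2
linear: ✗ — needs contraction — y ×2
affine: ✗ — needs contraction — y ×2
relevant: ✓ — at least one use each (y, x)
unrestricted: ✓ — simply typable at P; W, C, E all held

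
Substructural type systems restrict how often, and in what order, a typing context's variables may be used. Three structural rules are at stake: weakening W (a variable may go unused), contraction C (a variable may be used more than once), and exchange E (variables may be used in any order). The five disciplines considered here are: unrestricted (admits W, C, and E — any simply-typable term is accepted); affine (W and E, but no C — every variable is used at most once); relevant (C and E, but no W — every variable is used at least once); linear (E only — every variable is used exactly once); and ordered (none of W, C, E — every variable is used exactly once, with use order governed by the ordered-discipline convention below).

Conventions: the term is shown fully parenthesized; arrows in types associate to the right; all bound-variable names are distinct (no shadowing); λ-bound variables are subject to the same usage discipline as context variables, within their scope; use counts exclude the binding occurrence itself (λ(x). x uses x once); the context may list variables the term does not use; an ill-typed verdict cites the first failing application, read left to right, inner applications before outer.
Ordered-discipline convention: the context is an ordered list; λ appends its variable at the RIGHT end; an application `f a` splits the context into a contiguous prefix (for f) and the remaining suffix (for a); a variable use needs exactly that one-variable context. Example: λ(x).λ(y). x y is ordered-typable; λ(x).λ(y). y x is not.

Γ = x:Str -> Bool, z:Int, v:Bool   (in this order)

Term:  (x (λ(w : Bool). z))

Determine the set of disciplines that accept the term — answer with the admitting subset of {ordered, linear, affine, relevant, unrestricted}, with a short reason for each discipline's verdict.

admitted in: none
counts: x: 1, z: 1, v: 0, w (bound): 0
left-to-right use order: x, z
typing: ill-typed: an argument Bool -> Int mismatches the expected Str
ordered: ✗ — a type mismatch blocks all five
linear: ✗ — the type mismatch rejects it
affine: ✗ — not simply typable
relevant: ✗ — fails simple typing
unrestricted: ✗ — a type mismatch blocks all five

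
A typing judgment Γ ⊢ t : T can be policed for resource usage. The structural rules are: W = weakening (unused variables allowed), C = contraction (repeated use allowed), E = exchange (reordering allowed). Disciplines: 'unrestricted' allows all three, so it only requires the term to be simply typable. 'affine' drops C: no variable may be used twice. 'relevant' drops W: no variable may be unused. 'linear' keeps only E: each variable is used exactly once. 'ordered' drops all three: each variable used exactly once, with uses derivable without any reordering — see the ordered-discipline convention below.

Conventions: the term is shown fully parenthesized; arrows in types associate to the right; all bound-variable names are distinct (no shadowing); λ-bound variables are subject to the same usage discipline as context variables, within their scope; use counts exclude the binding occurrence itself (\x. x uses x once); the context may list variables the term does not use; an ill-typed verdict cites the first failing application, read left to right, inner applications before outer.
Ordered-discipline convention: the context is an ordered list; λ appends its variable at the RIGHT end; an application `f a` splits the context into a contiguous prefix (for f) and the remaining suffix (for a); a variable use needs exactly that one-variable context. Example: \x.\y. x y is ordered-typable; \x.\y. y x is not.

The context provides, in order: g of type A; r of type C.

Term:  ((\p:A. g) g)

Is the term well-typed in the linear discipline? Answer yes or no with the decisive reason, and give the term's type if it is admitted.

no — needs contraction — g ×2; r, p never used (weakening)
usage: g: 2, r: 0, p (bound): 0
left-to-right use order: g, g
typing: well-typed — term : A
summary: ordered ✗; linear ✗; affine ✗; relevant ✗; unrestricted ✓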